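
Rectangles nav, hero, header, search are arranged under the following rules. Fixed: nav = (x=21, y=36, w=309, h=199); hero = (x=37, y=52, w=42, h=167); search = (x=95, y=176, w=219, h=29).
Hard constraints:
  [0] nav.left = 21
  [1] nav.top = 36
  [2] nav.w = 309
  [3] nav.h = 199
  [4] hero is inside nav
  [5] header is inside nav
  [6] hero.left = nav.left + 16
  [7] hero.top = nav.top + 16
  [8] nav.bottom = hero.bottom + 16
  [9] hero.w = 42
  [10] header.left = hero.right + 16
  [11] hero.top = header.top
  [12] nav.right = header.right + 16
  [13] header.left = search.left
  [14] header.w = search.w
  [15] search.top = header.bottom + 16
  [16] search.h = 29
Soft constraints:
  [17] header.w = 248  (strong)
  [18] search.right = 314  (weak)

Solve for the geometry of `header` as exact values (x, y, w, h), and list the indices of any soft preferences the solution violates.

1. header.x = 95  [header.left = hero.right + 16]
2. header.y = 52  [hero.top = header.top]
3. header.w = 219  [nav.right = header.right + 16]
4. header.h = 108  [search.top = header.bottom + 16]

header = (x=95, y=52, w=219, h=108)
violated soft preferences: 17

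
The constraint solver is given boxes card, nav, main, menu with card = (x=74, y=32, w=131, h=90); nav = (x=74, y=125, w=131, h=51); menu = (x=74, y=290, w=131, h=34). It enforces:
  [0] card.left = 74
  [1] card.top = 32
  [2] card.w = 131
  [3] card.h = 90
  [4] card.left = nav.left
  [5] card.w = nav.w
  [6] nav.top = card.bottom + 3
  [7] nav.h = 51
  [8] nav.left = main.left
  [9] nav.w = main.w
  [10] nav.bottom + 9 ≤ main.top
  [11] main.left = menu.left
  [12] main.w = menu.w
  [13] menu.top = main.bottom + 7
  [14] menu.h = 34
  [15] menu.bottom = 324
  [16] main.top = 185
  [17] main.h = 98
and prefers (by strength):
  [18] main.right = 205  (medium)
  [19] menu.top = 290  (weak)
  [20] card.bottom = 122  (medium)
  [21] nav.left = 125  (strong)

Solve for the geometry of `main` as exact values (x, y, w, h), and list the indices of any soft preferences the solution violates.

main = (x=74, y=185, w=131, h=98)
violated soft preferences: 21

1. main.x = 74  [nav.left = main.left]
2. main.w = 131  [nav.w = main.w]
3. main.y = 185  [main.top = 185]
4. main.h = 98  [main.h = 98]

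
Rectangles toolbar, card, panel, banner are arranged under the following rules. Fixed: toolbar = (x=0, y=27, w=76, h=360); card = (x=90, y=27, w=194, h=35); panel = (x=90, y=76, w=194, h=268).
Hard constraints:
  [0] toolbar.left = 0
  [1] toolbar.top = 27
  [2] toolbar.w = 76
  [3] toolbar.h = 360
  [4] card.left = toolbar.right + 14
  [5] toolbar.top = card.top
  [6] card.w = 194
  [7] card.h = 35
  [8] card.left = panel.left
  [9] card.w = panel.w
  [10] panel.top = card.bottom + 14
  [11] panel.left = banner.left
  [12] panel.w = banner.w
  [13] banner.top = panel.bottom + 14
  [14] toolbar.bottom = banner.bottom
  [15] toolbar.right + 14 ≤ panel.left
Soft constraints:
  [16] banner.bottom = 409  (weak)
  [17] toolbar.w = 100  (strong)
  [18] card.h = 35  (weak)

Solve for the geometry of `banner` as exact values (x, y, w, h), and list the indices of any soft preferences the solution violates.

1. banner.x = 90  [panel.left = banner.left]
2. banner.w = 194  [panel.w = banner.w]
3. banner.y = 358  [banner.top = panel.bottom + 14]
4. banner.h = 29  [toolbar.bottom = banner.bottom]

banner = (x=90, y=358, w=194, h=29)
violated soft preferences: 16, 17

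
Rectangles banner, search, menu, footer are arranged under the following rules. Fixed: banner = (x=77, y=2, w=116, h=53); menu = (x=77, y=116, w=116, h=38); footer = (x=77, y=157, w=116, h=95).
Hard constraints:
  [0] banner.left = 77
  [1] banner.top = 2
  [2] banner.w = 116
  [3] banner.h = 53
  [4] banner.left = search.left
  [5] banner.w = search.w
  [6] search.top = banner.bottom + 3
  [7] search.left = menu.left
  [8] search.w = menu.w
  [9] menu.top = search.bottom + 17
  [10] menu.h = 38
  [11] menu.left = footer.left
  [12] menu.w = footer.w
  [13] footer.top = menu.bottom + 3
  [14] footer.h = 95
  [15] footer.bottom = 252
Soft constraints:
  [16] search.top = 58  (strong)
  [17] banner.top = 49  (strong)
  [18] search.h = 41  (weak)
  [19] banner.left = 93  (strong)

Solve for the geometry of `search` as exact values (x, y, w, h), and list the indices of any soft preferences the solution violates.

1. search.x = 77  [banner.left = search.left]
2. search.w = 116  [banner.w = search.w]
3. search.y = 58  [search.top = banner.bottom + 3]
4. search.h = 41  [menu.top = search.bottom + 17]

search = (x=77, y=58, w=116, h=41)
violated soft preferences: 17, 19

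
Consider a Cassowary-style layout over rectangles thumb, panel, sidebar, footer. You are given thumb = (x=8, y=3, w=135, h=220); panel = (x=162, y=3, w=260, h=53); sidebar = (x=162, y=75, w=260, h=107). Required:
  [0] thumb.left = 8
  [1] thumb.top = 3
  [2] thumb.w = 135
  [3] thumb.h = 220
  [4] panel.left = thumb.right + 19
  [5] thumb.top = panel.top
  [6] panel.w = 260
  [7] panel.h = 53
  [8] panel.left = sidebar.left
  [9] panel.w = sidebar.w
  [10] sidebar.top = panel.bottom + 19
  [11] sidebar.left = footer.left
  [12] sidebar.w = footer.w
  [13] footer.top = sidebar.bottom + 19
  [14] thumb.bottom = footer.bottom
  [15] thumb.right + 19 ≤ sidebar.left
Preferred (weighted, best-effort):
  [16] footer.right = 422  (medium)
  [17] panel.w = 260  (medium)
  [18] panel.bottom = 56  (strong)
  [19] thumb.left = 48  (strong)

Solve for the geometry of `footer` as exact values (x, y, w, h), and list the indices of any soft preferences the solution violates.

1. footer.x = 162  [sidebar.left = footer.left]
2. footer.w = 260  [sidebar.w = footer.w]
3. footer.y = 201  [footer.top = sidebar.bottom + 19]
4. footer.h = 22  [thumb.bottom = footer.bottom]

footer = (x=162, y=201, w=260, h=22)
violated soft preferences: 19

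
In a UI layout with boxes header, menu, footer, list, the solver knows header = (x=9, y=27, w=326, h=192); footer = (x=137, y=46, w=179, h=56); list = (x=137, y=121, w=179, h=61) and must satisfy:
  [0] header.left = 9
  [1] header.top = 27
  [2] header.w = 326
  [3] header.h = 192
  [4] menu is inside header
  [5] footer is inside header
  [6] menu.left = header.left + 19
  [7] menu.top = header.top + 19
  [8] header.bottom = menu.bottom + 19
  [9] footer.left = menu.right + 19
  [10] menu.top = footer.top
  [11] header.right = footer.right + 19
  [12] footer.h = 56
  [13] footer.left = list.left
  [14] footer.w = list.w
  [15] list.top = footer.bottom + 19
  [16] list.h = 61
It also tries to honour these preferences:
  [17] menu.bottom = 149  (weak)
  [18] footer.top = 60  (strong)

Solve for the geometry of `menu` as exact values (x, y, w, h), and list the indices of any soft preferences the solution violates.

menu = (x=28, y=46, w=90, h=154)
violated soft preferences: 17, 18

1. menu.x = 28  [menu.left = header.left + 19]
2. menu.y = 46  [menu.top = header.top + 19]
3. menu.h = 154  [header.bottom = menu.bottom + 19]
4. menu.w = 90  [footer.left = menu.right + 19]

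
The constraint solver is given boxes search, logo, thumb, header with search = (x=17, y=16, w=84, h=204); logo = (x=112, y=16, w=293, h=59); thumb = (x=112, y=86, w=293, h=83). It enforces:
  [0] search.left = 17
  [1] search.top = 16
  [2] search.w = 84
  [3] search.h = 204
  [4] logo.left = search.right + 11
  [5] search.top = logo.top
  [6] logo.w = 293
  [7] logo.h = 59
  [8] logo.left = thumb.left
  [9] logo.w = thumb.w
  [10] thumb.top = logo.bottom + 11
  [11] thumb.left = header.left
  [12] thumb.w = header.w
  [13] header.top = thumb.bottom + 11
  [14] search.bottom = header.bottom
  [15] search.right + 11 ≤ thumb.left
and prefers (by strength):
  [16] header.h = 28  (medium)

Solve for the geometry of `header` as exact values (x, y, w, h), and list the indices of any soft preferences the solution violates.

header = (x=112, y=180, w=293, h=40)
violated soft preferences: 16

1. header.x = 112  [thumb.left = header.left]
2. header.w = 293  [thumb.w = header.w]
3. header.y = 180  [header.top = thumb.bottom + 11]
4. header.h = 40  [search.bottom = header.bottom]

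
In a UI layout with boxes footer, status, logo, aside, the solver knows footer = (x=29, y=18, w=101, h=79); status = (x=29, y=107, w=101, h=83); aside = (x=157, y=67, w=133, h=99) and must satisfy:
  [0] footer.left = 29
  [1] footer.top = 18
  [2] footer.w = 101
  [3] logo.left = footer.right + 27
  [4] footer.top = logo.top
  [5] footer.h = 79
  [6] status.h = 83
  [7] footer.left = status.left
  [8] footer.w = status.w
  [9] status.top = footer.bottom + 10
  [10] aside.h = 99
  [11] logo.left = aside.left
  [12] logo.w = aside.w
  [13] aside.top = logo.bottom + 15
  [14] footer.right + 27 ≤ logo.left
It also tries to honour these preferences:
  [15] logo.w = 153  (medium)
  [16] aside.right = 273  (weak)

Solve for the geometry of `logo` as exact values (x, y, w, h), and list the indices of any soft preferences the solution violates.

1. logo.x = 157  [logo.left = footer.right + 27]
2. logo.y = 18  [footer.top = logo.top]
3. logo.w = 133  [logo.w = aside.w]
4. logo.h = 34  [aside.top = logo.bottom + 15]

logo = (x=157, y=18, w=133, h=34)
violated soft preferences: 15, 16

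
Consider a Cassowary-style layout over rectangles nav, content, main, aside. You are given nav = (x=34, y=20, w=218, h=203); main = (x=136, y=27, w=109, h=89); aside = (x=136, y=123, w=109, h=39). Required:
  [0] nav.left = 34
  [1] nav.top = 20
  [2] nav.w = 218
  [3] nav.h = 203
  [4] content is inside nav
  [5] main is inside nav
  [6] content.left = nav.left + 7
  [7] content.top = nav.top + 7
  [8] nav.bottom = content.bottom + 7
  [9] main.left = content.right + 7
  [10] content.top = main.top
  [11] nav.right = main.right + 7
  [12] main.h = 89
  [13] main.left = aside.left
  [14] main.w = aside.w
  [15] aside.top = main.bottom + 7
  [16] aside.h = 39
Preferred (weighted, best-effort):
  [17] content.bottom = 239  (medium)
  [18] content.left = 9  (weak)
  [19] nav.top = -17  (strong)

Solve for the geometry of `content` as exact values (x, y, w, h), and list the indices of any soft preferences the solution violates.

1. content.x = 41  [content.left = nav.left + 7]
2. content.y = 27  [content.top = nav.top + 7]
3. content.h = 189  [nav.bottom = content.bottom + 7]
4. content.w = 88  [main.left = content.right + 7]

content = (x=41, y=27, w=88, h=189)
violated soft preferences: 17, 18, 19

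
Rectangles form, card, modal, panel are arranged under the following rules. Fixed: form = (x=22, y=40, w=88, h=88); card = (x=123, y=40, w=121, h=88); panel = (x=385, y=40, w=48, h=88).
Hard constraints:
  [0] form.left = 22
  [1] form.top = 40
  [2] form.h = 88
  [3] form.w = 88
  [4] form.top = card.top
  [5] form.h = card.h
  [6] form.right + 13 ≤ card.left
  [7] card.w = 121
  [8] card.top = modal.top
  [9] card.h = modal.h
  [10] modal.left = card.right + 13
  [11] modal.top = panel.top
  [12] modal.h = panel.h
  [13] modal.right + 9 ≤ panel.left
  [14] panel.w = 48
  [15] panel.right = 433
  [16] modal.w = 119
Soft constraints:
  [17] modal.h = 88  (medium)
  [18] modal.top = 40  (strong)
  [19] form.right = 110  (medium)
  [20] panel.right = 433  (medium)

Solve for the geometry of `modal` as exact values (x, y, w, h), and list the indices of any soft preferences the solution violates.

modal = (x=257, y=40, w=119, h=88)
violated soft preferences: none

1. modal.y = 40  [card.top = modal.top]
2. modal.h = 88  [card.h = modal.h]
3. modal.x = 257  [modal.left = card.right + 13]
4. modal.w = 119  [modal.w = 119]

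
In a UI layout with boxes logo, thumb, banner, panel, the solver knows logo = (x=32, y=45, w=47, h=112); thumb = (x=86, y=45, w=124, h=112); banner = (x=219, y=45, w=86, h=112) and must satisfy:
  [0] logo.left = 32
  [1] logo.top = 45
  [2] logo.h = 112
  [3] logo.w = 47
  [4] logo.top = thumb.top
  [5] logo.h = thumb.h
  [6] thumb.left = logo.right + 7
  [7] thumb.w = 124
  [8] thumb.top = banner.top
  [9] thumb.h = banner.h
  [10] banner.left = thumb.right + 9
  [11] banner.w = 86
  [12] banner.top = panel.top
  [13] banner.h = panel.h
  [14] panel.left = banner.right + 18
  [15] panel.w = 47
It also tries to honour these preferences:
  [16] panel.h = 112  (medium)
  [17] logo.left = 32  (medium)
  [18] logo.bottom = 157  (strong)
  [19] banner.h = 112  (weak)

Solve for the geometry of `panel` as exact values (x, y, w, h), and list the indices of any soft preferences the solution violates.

1. panel.y = 45  [banner.top = panel.top]
2. panel.h = 112  [banner.h = panel.h]
3. panel.x = 323  [panel.left = banner.right + 18]
4. panel.w = 47  [panel.w = 47]

panel = (x=323, y=45, w=47, h=112)
violated soft preferences: none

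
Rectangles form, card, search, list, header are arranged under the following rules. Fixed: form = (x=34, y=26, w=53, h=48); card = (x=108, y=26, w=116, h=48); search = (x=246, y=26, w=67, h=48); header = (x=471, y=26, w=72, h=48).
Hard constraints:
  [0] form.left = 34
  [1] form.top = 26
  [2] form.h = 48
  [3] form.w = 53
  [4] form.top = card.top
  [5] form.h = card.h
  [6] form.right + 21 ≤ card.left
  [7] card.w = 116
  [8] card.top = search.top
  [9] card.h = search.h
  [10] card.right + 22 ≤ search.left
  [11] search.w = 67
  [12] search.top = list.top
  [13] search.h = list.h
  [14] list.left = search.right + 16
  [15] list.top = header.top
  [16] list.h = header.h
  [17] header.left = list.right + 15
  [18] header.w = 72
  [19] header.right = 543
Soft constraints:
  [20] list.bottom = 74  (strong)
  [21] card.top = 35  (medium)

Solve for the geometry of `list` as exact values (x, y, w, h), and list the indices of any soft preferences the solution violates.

list = (x=329, y=26, w=127, h=48)
violated soft preferences: 21

1. list.y = 26  [search.top = list.top]
2. list.h = 48  [search.h = list.h]
3. list.x = 329  [list.left = search.right + 16]
4. list.w = 127  [header.left = list.right + 15]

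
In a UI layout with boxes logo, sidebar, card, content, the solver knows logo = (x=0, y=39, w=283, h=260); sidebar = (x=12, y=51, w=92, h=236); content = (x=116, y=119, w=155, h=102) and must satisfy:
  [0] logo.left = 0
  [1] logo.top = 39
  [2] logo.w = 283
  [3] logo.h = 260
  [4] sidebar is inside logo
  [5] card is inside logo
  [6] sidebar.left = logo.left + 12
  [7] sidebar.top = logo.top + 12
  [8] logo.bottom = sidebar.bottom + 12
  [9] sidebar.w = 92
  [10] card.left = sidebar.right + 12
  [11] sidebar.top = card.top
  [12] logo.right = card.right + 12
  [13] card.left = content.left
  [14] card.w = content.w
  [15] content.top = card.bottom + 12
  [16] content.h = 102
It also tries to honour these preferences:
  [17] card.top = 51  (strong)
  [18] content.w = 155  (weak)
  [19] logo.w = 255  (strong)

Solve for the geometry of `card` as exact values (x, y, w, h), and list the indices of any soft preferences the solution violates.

card = (x=116, y=51, w=155, h=56)
violated soft preferences: 19

1. card.x = 116  [card.left = sidebar.right + 12]
2. card.y = 51  [sidebar.top = card.top]
3. card.w = 155  [logo.right = card.right + 12]
4. card.h = 56  [content.top = card.bottom + 12]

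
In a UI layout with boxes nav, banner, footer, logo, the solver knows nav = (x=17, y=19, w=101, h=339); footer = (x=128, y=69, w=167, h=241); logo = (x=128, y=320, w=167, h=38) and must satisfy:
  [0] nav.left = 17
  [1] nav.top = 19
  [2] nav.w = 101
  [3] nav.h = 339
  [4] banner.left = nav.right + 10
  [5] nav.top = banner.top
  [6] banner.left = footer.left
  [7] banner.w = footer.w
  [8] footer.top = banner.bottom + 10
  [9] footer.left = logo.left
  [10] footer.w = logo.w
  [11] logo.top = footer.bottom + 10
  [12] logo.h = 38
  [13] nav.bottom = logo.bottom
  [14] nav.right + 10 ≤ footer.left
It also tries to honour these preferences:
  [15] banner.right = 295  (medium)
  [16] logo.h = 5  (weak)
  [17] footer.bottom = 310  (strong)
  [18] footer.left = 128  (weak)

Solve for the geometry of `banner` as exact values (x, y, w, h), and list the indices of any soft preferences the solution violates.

1. banner.x = 128  [banner.left = nav.right + 10]
2. banner.y = 19  [nav.top = banner.top]
3. banner.w = 167  [banner.w = footer.w]
4. banner.h = 40  [footer.top = banner.bottom + 10]

banner = (x=128, y=19, w=167, h=40)
violated soft preferences: 16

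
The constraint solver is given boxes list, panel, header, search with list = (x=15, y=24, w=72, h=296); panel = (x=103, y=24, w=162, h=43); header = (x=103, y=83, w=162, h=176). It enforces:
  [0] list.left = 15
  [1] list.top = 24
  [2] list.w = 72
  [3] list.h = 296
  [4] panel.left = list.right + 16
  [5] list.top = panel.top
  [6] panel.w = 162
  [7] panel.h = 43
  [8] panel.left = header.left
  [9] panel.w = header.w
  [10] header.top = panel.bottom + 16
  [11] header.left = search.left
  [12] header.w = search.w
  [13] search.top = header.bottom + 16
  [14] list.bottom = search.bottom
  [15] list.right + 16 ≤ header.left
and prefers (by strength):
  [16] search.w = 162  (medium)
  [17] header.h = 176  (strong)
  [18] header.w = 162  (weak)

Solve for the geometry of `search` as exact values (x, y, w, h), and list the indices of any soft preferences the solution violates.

search = (x=103, y=275, w=162, h=45)
violated soft preferences: none

1. search.x = 103  [header.left = search.left]
2. search.w = 162  [header.w = search.w]
3. search.y = 275  [search.top = header.bottom + 16]
4. search.h = 45  [list.bottom = search.bottom]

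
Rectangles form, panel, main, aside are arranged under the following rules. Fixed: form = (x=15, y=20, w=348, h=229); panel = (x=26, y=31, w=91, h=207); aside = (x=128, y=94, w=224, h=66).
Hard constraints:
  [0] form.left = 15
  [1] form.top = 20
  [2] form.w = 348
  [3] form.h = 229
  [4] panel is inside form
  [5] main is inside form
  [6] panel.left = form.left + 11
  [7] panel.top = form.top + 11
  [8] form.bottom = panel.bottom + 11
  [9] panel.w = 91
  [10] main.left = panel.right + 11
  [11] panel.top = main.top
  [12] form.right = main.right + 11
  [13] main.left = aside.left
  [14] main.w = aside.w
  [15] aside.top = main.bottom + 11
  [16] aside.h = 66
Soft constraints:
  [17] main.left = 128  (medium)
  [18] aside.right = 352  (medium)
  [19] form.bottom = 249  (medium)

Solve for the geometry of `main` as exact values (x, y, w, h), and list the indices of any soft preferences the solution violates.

1. main.x = 128  [main.left = panel.right + 11]
2. main.y = 31  [panel.top = main.top]
3. main.w = 224  [form.right = main.right + 11]
4. main.h = 52  [aside.top = main.bottom + 11]

main = (x=128, y=31, w=224, h=52)
violated soft preferences: none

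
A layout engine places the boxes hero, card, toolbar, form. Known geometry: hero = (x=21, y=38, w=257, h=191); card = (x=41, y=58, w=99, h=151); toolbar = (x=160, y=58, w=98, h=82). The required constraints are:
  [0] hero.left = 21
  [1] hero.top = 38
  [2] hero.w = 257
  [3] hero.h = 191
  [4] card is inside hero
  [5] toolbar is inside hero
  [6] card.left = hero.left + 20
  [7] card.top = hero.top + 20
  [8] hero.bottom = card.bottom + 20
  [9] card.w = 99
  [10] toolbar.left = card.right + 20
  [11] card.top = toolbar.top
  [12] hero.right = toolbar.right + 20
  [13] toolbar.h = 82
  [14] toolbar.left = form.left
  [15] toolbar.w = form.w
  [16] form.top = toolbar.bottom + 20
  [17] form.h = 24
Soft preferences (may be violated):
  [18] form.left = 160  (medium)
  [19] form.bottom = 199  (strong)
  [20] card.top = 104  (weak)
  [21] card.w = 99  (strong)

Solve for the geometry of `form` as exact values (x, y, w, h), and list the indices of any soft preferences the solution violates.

form = (x=160, y=160, w=98, h=24)
violated soft preferences: 19, 20

1. form.x = 160  [toolbar.left = form.left]
2. form.w = 98  [toolbar.w = form.w]
3. form.y = 160  [form.top = toolbar.bottom + 20]
4. form.h = 24  [form.h = 24]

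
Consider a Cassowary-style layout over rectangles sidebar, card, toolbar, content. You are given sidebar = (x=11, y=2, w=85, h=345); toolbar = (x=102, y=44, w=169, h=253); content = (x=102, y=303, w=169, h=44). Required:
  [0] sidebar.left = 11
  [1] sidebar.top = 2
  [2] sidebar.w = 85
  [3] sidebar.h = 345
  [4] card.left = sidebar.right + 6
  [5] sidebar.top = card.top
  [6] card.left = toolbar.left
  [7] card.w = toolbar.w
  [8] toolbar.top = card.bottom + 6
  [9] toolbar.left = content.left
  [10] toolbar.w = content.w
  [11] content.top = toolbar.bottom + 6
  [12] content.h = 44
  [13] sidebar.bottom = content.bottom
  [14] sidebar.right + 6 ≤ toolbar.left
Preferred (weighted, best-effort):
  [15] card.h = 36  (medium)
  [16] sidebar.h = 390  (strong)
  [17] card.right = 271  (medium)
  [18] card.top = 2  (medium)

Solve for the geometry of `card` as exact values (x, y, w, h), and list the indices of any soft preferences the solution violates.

1. card.x = 102  [card.left = sidebar.right + 6]
2. card.y = 2  [sidebar.top = card.top]
3. card.w = 169  [card.w = toolbar.w]
4. card.h = 36  [toolbar.top = card.bottom + 6]

card = (x=102, y=2, w=169, h=36)
violated soft preferences: 16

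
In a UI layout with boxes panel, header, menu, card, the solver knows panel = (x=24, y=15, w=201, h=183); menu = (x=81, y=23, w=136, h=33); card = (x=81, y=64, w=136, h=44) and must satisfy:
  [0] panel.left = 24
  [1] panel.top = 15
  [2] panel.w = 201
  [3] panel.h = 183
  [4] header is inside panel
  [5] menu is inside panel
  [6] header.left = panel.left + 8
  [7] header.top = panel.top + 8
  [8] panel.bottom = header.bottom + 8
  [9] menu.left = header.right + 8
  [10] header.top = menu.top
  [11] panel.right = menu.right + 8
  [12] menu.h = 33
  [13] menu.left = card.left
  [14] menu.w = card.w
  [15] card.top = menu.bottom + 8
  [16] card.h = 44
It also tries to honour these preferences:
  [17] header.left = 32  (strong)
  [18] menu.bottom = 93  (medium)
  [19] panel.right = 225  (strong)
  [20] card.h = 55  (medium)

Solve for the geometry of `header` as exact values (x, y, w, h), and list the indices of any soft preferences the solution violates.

header = (x=32, y=23, w=41, h=167)
violated soft preferences: 18, 20

1. header.x = 32  [header.left = panel.left + 8]
2. header.y = 23  [header.top = panel.top + 8]
3. header.h = 167  [panel.bottom = header.bottom + 8]
4. header.w = 41  [menu.left = header.right + 8]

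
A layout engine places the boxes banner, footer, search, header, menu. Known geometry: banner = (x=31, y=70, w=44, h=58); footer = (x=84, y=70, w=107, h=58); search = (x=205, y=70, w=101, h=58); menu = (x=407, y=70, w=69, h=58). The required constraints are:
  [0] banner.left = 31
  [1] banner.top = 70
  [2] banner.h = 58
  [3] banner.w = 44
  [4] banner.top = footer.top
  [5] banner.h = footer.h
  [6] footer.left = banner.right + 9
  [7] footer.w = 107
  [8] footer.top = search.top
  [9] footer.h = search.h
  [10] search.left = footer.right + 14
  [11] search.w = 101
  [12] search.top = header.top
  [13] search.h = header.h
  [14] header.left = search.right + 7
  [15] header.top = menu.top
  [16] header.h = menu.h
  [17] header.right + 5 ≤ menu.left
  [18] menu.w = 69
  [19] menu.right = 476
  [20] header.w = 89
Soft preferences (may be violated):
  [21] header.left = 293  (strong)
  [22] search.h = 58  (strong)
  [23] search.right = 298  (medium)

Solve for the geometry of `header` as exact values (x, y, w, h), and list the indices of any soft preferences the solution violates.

header = (x=313, y=70, w=89, h=58)
violated soft preferences: 21, 23

1. header.y = 70  [search.top = header.top]
2. header.h = 58  [search.h = header.h]
3. header.x = 313  [header.left = search.right + 7]
4. header.w = 89  [header.w = 89]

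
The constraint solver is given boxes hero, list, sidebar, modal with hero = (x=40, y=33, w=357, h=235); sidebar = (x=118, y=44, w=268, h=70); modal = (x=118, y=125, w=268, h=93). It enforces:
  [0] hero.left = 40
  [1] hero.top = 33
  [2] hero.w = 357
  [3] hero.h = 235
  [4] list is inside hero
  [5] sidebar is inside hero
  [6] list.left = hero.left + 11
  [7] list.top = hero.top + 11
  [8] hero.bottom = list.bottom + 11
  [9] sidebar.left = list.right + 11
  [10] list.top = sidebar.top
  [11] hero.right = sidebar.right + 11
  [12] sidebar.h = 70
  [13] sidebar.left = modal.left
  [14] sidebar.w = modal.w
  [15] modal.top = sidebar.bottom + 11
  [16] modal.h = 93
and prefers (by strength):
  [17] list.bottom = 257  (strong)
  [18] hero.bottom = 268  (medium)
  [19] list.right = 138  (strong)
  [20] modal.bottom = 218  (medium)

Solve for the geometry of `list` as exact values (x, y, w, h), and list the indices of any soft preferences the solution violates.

1. list.x = 51  [list.left = hero.left + 11]
2. list.y = 44  [list.top = hero.top + 11]
3. list.h = 213  [hero.bottom = list.bottom + 11]
4. list.w = 56  [sidebar.left = list.right + 11]

list = (x=51, y=44, w=56, h=213)
violated soft preferences: 19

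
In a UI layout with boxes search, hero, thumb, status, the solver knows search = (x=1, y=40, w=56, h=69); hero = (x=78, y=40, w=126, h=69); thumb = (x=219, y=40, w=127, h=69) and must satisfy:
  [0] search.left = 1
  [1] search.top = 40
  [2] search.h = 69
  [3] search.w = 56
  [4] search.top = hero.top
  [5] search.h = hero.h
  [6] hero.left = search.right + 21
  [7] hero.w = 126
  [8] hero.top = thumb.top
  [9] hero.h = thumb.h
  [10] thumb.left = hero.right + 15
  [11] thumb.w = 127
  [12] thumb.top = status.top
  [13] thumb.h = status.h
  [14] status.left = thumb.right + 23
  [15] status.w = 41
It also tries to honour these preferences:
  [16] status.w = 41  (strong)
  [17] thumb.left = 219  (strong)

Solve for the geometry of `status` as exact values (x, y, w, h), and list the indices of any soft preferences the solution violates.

status = (x=369, y=40, w=41, h=69)
violated soft preferences: none

1. status.y = 40  [thumb.top = status.top]
2. status.h = 69  [thumb.h = status.h]
3. status.x = 369  [status.left = thumb.right + 23]
4. status.w = 41  [status.w = 41]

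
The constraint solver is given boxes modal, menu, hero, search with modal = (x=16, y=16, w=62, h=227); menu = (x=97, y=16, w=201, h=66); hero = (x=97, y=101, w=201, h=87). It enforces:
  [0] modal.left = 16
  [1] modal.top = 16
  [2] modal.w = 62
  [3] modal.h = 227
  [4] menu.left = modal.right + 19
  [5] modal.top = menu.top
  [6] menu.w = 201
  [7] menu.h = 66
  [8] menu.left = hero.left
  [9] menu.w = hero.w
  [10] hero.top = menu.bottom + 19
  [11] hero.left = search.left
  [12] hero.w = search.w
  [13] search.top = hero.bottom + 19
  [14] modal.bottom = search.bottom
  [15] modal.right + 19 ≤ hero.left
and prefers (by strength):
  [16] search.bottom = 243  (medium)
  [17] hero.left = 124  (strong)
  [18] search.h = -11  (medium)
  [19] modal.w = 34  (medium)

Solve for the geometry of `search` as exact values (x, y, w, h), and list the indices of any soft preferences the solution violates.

search = (x=97, y=207, w=201, h=36)
violated soft preferences: 17, 18, 19

1. search.x = 97  [hero.left = search.left]
2. search.w = 201  [hero.w = search.w]
3. search.y = 207  [search.top = hero.bottom + 19]
4. search.h = 36  [modal.bottom = search.bottom]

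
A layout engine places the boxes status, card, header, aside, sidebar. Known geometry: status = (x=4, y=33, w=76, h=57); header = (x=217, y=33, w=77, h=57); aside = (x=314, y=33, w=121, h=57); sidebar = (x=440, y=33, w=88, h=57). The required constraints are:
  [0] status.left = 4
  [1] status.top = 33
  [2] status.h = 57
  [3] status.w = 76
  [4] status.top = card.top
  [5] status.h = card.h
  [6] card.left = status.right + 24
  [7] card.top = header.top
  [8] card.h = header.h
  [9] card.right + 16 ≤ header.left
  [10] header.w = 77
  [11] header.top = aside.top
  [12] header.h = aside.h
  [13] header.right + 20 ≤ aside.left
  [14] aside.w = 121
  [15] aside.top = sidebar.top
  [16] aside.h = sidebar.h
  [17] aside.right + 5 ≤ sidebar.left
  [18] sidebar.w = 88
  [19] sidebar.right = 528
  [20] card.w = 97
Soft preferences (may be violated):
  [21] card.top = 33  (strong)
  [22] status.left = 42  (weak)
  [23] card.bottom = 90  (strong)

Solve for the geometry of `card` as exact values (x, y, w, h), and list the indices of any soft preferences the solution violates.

card = (x=104, y=33, w=97, h=57)
violated soft preferences: 22

1. card.y = 33  [status.top = card.top]
2. card.h = 57  [status.h = card.h]
3. card.x = 104  [card.left = status.right + 24]
4. card.w = 97  [card.w = 97]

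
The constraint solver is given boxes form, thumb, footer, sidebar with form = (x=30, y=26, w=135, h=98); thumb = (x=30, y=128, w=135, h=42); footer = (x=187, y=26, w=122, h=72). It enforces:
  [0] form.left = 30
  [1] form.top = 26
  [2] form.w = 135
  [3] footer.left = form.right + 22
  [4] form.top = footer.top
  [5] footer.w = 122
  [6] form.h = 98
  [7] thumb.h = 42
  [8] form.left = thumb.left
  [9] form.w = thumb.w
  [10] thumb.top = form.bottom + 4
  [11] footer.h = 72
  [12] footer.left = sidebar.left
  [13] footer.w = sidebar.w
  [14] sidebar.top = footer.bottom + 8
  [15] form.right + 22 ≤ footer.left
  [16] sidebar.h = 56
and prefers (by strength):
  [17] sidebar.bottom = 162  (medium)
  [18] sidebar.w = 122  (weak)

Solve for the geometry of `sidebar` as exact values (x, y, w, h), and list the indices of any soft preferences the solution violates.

sidebar = (x=187, y=106, w=122, h=56)
violated soft preferences: none

1. sidebar.x = 187  [footer.left = sidebar.left]
2. sidebar.w = 122  [footer.w = sidebar.w]
3. sidebar.y = 106  [sidebar.top = footer.bottom + 8]
4. sidebar.h = 56  [sidebar.h = 56]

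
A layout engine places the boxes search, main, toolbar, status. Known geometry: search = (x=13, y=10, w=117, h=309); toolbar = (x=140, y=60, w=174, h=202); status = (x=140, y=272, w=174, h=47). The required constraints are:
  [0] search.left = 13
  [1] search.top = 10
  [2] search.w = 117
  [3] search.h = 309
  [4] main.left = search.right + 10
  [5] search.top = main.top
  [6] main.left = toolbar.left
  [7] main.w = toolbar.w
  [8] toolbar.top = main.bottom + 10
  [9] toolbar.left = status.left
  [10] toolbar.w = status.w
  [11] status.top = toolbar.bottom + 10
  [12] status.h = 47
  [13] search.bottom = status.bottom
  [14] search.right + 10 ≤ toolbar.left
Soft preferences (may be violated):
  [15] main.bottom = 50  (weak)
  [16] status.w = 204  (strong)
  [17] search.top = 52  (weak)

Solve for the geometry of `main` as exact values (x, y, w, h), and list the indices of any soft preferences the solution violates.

1. main.x = 140  [main.left = search.right + 10]
2. main.y = 10  [search.top = main.top]
3. main.w = 174  [main.w = toolbar.w]
4. main.h = 40  [toolbar.top = main.bottom + 10]

main = (x=140, y=10, w=174, h=40)
violated soft preferences: 16, 17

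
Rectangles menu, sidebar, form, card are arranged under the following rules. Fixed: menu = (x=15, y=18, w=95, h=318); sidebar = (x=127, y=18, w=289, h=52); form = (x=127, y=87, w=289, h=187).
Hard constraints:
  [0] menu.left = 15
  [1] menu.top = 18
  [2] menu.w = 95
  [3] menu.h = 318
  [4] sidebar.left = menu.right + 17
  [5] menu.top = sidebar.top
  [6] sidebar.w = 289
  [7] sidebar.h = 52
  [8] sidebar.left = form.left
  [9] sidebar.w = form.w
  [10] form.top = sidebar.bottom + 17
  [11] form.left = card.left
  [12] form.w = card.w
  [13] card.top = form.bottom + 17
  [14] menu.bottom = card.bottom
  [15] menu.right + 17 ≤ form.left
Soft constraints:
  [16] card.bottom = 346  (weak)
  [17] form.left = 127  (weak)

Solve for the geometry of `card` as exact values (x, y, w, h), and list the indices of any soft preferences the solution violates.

card = (x=127, y=291, w=289, h=45)
violated soft preferences: 16

1. card.x = 127  [form.left = card.left]
2. card.w = 289  [form.w = card.w]
3. card.y = 291  [card.top = form.bottom + 17]
4. card.h = 45  [menu.bottom = card.bottom]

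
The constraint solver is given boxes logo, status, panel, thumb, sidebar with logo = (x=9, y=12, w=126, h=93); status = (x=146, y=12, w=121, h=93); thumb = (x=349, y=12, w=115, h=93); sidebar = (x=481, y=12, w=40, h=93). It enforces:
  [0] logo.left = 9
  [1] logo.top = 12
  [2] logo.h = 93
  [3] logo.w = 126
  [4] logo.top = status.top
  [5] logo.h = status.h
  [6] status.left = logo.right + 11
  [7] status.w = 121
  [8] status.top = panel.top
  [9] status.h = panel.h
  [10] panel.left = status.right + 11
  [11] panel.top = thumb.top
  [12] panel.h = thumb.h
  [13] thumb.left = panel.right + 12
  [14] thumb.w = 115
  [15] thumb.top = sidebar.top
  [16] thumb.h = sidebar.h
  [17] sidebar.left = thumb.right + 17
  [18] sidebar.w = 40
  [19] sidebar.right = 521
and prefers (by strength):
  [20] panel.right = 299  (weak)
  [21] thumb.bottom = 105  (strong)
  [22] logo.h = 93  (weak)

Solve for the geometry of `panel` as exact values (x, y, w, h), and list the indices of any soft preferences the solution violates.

panel = (x=278, y=12, w=59, h=93)
violated soft preferences: 20

1. panel.y = 12  [status.top = panel.top]
2. panel.h = 93  [status.h = panel.h]
3. panel.x = 278  [panel.left = status.right + 11]
4. panel.w = 59  [thumb.left = panel.right + 12]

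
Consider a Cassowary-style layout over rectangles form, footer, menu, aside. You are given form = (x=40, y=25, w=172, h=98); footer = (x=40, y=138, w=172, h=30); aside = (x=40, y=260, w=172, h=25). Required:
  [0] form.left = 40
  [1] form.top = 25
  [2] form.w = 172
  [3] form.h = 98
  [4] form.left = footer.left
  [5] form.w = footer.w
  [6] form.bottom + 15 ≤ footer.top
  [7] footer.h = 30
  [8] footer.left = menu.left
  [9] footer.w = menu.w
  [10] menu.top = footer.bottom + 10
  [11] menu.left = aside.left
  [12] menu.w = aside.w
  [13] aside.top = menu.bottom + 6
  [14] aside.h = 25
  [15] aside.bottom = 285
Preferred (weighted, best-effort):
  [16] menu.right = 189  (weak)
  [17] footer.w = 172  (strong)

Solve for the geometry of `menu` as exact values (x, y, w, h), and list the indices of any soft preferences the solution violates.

1. menu.x = 40  [footer.left = menu.left]
2. menu.w = 172  [footer.w = menu.w]
3. menu.y = 178  [menu.top = footer.bottom + 10]
4. menu.h = 76  [aside.top = menu.bottom + 6]

menu = (x=40, y=178, w=172, h=76)
violated soft preferences: 16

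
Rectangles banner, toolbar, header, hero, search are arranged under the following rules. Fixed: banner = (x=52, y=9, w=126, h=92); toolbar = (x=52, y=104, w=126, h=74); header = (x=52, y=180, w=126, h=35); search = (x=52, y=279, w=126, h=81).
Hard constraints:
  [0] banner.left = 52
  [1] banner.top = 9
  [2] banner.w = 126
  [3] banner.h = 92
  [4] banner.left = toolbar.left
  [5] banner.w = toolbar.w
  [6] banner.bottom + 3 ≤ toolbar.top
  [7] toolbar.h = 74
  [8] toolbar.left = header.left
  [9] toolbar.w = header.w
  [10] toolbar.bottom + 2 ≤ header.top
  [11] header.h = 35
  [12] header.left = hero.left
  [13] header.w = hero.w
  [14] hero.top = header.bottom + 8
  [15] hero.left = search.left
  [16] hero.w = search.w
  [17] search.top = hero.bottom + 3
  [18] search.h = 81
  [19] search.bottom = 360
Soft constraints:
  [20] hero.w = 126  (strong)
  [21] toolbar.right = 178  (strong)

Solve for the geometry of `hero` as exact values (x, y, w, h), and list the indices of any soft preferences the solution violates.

1. hero.x = 52  [header.left = hero.left]
2. hero.w = 126  [header.w = hero.w]
3. hero.y = 223  [hero.top = header.bottom + 8]
4. hero.h = 53  [search.top = hero.bottom + 3]

hero = (x=52, y=223, w=126, h=53)
violated soft preferences: none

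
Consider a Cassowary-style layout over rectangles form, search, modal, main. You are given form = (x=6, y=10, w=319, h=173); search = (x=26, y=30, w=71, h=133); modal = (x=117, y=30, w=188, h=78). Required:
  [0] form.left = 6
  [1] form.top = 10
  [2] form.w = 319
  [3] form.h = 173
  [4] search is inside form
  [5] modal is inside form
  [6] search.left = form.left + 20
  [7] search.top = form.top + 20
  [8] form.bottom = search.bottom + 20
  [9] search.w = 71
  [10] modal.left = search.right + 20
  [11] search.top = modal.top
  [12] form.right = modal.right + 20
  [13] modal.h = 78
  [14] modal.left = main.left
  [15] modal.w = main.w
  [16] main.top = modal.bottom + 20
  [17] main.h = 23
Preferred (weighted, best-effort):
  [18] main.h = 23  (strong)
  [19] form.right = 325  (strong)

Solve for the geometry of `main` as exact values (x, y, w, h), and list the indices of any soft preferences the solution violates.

1. main.x = 117  [modal.left = main.left]
2. main.w = 188  [modal.w = main.w]
3. main.y = 128  [main.top = modal.bottom + 20]
4. main.h = 23  [main.h = 23]

main = (x=117, y=128, w=188, h=23)
violated soft preferences: none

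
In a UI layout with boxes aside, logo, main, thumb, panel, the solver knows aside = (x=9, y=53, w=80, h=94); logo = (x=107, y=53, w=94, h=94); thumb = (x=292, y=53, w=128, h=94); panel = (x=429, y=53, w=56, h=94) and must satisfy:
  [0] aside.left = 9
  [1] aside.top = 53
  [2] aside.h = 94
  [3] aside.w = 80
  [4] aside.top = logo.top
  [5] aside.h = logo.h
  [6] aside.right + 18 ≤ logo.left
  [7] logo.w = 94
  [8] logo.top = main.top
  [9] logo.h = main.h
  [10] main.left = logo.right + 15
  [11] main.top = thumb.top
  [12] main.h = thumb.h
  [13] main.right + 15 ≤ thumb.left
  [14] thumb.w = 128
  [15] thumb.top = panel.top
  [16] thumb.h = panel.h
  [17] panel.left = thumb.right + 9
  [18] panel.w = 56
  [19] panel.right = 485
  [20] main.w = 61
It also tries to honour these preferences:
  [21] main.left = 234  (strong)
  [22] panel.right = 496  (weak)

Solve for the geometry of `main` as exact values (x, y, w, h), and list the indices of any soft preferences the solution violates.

1. main.y = 53  [logo.top = main.top]
2. main.h = 94  [logo.h = main.h]
3. main.x = 216  [main.left = logo.right + 15]
4. main.w = 61  [main.w = 61]

main = (x=216, y=53, w=61, h=94)
violated soft preferences: 21, 22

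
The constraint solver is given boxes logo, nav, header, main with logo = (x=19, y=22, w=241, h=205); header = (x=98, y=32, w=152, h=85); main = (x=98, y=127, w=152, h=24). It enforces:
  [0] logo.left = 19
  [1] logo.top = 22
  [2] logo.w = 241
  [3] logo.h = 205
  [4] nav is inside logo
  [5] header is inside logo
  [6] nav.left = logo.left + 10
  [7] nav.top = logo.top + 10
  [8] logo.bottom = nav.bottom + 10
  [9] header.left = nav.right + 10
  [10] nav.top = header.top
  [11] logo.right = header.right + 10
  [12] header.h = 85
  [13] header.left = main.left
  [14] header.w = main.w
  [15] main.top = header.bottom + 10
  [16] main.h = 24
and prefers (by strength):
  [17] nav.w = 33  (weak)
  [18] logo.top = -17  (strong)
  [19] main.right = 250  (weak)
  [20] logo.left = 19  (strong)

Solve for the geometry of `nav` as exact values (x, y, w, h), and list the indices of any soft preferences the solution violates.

nav = (x=29, y=32, w=59, h=185)
violated soft preferences: 17, 18

1. nav.x = 29  [nav.left = logo.left + 10]
2. nav.y = 32  [nav.top = logo.top + 10]
3. nav.h = 185  [logo.bottom = nav.bottom + 10]
4. nav.w = 59  [header.left = nav.right + 10]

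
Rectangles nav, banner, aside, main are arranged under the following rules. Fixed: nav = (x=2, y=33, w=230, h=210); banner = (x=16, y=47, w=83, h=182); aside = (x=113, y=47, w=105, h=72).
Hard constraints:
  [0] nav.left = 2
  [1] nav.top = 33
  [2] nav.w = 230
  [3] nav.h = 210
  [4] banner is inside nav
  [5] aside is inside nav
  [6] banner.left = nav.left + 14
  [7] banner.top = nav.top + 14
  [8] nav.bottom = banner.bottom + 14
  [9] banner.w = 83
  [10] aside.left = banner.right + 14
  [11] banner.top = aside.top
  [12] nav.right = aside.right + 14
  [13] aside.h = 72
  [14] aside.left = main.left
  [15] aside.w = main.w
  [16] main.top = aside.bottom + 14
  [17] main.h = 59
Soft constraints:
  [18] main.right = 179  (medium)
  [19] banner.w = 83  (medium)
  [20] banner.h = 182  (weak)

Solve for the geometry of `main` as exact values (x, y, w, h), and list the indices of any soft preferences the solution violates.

main = (x=113, y=133, w=105, h=59)
violated soft preferences: 18

1. main.x = 113  [aside.left = main.left]
2. main.w = 105  [aside.w = main.w]
3. main.y = 133  [main.top = aside.bottom + 14]
4. main.h = 59  [main.h = 59]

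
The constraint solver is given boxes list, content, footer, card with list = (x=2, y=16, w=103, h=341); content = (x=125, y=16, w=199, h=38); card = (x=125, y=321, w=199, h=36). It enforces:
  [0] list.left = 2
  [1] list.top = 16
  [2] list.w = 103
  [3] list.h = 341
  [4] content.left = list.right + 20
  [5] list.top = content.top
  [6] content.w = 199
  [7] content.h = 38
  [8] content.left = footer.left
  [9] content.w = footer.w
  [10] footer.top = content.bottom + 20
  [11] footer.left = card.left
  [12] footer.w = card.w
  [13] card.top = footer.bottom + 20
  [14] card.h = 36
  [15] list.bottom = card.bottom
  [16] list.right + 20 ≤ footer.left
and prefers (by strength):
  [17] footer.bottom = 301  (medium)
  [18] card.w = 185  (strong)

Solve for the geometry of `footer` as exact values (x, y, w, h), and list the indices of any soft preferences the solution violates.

footer = (x=125, y=74, w=199, h=227)
violated soft preferences: 18

1. footer.x = 125  [content.left = footer.left]
2. footer.w = 199  [content.w = footer.w]
3. footer.y = 74  [footer.top = content.bottom + 20]
4. footer.h = 227  [card.top = footer.bottom + 20]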